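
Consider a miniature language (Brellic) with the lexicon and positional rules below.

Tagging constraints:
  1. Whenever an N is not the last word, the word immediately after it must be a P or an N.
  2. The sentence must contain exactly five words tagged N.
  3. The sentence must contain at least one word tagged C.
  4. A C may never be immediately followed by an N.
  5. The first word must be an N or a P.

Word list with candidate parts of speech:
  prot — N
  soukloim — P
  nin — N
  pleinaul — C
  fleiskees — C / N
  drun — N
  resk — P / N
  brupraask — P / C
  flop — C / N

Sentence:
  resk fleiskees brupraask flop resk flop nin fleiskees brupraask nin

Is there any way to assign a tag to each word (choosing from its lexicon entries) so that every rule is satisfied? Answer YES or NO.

YES

Candidates per position — 1:resk {P,N}; 2:fleiskees {C,N}; 3:brupraask {P,C}; 4:flop {C,N}; 5:resk {P,N}; 6:flop {C,N}; 7:nin {N}; 8:fleiskees {C,N}; 9:brupraask {P,C}; 10:nin {N}.
One satisfying assignment: P C P N P N N N P N.
Rule-by-rule: rule 1 holds; rule 2 holds; rule 3 holds; rule 4 holds; rule 5 holds.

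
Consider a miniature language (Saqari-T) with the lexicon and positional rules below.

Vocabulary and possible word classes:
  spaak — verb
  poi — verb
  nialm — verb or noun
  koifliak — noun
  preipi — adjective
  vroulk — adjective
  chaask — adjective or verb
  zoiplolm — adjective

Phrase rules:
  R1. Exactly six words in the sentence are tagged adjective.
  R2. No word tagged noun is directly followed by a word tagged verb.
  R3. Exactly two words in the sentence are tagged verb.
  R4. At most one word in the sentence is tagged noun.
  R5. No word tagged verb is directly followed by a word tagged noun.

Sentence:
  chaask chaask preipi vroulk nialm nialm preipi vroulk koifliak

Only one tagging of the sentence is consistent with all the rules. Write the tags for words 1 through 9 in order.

Candidates per position — 1:chaask {adjective,verb}; 2:chaask {adjective,verb}; 3:preipi {adjective}; 4:vroulk {adjective}; 5:nialm {verb,noun}; 6:nialm {verb,noun}; 7:preipi {adjective}; 8:vroulk {adjective}; 9:koifliak {noun}.
Word 1 cannot be verb — rule 1 would then fail for every completion. It is adjective.
Word 2 cannot be verb — rule 1 would then fail for every completion. It is adjective.
Word 5 cannot be noun — rule 3 would then fail for every completion. It is verb.
Word 6 cannot be noun — rule 3 would then fail for every completion. It is verb.
That leaves exactly one tagging: adjective adjective adjective adjective verb verb adjective adjective noun.
Rule-by-rule: rule 1 ✓; rule 2 ✓; rule 3 ✓; rule 4 ✓; rule 5 ✓.

adjective adjective adjective adjective verb verb adjective adjective noun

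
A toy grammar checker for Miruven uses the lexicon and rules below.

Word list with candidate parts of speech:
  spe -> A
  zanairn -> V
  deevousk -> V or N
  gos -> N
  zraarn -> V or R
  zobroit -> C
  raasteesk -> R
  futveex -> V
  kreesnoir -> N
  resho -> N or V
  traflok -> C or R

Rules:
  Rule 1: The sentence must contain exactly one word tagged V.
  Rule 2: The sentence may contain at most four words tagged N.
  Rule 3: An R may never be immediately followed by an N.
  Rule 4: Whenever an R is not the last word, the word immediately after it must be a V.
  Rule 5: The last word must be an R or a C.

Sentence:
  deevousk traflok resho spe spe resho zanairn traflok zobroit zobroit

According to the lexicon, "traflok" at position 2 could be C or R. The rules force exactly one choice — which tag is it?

C

Candidates per position — 1:deevousk {V,N}; 2:traflok {C,R}; 3:resho {N,V}; 4:spe {A}; 5:spe {A}; 6:resho {N,V}; 7:zanairn {V}; 8:traflok {C,R}; 9:zobroit {C}; 10:zobroit {C}.
Position 1: V is ruled out by rule 1; that leaves N.
Position 3: V is ruled out by rule 1; that leaves N.
Position 6: V is ruled out by rule 1; that leaves N.
Position 8: R is ruled out by rule 4; that leaves C.
Position 2: R is ruled out by rule 3; that leaves C.
The unique satisfying tagging is: N C N A A N V C C C.
Check: rule 1 satisfied; rule 2 satisfied; rule 3 satisfied; rule 4 satisfied; rule 5 satisfied.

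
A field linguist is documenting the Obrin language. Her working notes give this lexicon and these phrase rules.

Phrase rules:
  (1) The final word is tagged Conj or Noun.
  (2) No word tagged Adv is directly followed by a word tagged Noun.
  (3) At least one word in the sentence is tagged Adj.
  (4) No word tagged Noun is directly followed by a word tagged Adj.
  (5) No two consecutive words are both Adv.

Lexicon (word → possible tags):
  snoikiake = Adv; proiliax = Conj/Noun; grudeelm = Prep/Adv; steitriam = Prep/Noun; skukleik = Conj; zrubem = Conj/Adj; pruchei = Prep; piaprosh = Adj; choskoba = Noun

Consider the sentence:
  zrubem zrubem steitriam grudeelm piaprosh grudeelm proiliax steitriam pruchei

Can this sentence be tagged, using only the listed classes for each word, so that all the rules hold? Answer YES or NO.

NO

Candidates per position — 1:zrubem {Conj,Adj}; 2:zrubem {Conj,Adj}; 3:steitriam {Prep,Noun}; 4:grudeelm {Prep,Adv}; 5:piaprosh {Adj}; 6:grudeelm {Prep,Adv}; 7:proiliax {Conj,Noun}; 8:steitriam {Prep,Noun}; 9:pruchei {Prep}.
Rule 1 cannot be satisfied by any choice of tags from the lexicon.
So there is no consistent tagging.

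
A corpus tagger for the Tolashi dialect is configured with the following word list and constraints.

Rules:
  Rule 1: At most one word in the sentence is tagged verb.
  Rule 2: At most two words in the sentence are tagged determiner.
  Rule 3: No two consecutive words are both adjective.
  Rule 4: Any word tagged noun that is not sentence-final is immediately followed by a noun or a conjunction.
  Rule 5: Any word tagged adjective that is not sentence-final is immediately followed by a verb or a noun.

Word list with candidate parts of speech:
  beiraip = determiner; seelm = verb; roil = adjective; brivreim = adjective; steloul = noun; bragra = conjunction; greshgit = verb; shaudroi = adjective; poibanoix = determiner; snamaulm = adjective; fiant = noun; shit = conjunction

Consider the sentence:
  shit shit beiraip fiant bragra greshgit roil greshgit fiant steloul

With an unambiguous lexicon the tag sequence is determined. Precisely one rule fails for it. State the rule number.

Fixed tagging: conjunction conjunction determiner noun conjunction verb adjective verb noun noun.
Rule check: R1 fails, R2 ok, R3 ok, R4 ok, R5 ok.
Only rule 1 fails.

1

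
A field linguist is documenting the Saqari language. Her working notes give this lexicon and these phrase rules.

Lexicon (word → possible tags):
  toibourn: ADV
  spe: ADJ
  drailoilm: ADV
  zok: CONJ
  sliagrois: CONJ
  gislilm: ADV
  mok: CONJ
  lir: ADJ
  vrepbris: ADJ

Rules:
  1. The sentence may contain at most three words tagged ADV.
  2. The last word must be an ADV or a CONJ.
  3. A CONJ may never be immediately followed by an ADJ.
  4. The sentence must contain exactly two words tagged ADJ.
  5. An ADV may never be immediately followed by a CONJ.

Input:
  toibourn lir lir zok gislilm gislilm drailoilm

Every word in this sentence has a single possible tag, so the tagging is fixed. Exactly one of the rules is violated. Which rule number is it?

Fixed tagging: ADV ADJ ADJ CONJ ADV ADV ADV.
Applying the rules: R1 ✗, R2 ✓, R3 ✓, R4 ✓, R5 ✓.
Only rule 1 fails.

1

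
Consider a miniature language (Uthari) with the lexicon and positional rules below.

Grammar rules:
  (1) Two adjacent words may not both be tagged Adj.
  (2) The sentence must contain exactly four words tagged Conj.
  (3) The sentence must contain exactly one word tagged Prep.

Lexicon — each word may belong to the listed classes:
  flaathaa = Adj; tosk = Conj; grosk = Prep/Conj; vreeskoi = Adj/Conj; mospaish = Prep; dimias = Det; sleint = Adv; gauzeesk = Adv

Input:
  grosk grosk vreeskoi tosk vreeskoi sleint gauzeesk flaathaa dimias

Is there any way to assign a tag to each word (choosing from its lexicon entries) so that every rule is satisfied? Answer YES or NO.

YES

Candidates per position — 1:grosk {Prep,Conj}; 2:grosk {Prep,Conj}; 3:vreeskoi {Adj,Conj}; 4:tosk {Conj}; 5:vreeskoi {Adj,Conj}; 6:sleint {Adv}; 7:gauzeesk {Adv}; 8:flaathaa {Adj}; 9:dimias {Det}.
One satisfying assignment: Prep Conj Conj Conj Conj Adv Adv Adj Det.
Verifying each rule — rule 1 ✓; rule 2 ✓; rule 3 ✓.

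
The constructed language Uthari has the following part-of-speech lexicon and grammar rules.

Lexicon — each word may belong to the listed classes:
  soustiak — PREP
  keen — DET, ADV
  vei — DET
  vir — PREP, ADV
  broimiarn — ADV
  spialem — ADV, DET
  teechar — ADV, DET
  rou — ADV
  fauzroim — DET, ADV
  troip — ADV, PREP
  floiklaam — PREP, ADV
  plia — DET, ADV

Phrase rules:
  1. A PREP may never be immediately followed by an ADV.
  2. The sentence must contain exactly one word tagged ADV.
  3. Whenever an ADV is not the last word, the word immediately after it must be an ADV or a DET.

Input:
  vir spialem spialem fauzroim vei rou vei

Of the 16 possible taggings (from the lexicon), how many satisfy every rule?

Candidates per position — 1:vir {PREP,ADV}; 2:spialem {ADV,DET}; 3:spialem {ADV,DET}; 4:fauzroim {DET,ADV}; 5:vei {DET}; 6:rou {ADV}; 7:vei {DET}.
There are 16 candidate sequences in total.
The sequences that satisfy every rule: PREP DET DET DET DET ADV DET.
Count = 1.

1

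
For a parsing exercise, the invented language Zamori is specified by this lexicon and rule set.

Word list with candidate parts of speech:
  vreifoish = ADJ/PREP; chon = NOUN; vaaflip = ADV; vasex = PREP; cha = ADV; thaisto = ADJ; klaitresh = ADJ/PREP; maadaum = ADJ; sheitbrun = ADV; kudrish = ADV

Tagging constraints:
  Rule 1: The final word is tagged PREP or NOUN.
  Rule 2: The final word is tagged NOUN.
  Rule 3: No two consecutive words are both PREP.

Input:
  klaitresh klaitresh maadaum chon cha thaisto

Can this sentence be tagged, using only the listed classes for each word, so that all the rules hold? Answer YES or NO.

NO

Candidates per position — 1:klaitresh {ADJ,PREP}; 2:klaitresh {ADJ,PREP}; 3:maadaum {ADJ}; 4:chon {NOUN}; 5:cha {ADV}; 6:thaisto {ADJ}.
Rule 1 cannot be satisfied by any choice of tags from the lexicon.
So there is no consistent tagging.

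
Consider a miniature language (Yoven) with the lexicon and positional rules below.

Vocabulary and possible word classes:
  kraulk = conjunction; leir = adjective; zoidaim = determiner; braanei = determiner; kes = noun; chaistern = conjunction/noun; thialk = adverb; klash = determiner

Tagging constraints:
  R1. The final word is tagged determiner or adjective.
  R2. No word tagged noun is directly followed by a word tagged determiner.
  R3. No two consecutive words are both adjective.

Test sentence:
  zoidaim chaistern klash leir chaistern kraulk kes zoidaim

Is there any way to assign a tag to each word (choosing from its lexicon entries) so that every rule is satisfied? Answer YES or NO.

Candidates per position — 1:zoidaim {determiner}; 2:chaistern {conjunction,noun}; 3:klash {determiner}; 4:leir {adjective}; 5:chaistern {conjunction,noun}; 6:kraulk {conjunction}; 7:kes {noun}; 8:zoidaim {determiner}.
Rule 2 cannot be satisfied by any choice of tags from the lexicon.
So there is no consistent tagging.

NO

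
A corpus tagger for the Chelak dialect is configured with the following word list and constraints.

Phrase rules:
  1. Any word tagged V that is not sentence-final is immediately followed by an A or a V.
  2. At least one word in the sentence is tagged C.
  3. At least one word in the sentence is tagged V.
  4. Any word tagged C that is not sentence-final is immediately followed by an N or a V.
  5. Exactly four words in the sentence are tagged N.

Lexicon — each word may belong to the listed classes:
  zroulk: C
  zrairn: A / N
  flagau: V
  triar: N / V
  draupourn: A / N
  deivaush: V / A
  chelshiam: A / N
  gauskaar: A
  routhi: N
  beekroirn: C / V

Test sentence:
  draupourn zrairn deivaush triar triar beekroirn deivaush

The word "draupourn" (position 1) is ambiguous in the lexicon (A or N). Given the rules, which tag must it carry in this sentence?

N

Candidates per position — 1:draupourn {A,N}; 2:zrairn {A,N}; 3:deivaush {V,A}; 4:triar {N,V}; 5:triar {N,V}; 6:beekroirn {C,V}; 7:deivaush {V,A}.
Position 1: A is ruled out by rule 5; that leaves N.
Position 2: A is ruled out by rule 5; that leaves N.
Position 4: V is ruled out by rule 5; that leaves N.
Position 5: V is ruled out by rule 5; that leaves N.
Position 6: V is ruled out by rule 2; that leaves C.
Position 7: A is ruled out by rule 4; that leaves V.
Position 3: V is ruled out by rule 1; that leaves A.
That leaves exactly one tagging: N N A N N C V.
Check: rule 1 satisfied; rule 2 satisfied; rule 3 satisfied; rule 4 satisfied; rule 5 satisfied.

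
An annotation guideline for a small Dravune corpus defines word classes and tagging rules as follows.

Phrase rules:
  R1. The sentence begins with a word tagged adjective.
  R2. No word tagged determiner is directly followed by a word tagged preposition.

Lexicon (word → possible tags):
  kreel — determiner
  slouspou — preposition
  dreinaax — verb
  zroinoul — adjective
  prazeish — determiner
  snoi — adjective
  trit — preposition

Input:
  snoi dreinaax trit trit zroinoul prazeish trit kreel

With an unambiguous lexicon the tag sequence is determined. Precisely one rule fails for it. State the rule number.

Fixed tagging: adjective verb preposition preposition adjective determiner preposition determiner.
Rule check: R1 ok, R2 fails.
Only rule 2 fails.

2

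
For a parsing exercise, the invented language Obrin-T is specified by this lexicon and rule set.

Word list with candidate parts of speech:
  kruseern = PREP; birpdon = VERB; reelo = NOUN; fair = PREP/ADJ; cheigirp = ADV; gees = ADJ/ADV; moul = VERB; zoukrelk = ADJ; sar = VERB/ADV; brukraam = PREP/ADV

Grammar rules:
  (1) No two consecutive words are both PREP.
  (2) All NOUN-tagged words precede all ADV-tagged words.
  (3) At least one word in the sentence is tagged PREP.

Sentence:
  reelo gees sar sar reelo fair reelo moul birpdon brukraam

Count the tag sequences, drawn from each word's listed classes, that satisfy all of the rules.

3

Candidates per position — 1:reelo {NOUN}; 2:gees {ADJ,ADV}; 3:sar {VERB,ADV}; 4:sar {VERB,ADV}; 5:reelo {NOUN}; 6:fair {PREP,ADJ}; 7:reelo {NOUN}; 8:moul {VERB}; 9:birpdon {VERB}; 10:brukraam {PREP,ADV}.
There are 32 candidate sequences in total.
The sequences that satisfy every rule: NOUN ADJ VERB VERB NOUN PREP NOUN VERB VERB PREP; NOUN ADJ VERB VERB NOUN PREP NOUN VERB VERB ADV; NOUN ADJ VERB VERB NOUN ADJ NOUN VERB VERB PREP.
Count = 3.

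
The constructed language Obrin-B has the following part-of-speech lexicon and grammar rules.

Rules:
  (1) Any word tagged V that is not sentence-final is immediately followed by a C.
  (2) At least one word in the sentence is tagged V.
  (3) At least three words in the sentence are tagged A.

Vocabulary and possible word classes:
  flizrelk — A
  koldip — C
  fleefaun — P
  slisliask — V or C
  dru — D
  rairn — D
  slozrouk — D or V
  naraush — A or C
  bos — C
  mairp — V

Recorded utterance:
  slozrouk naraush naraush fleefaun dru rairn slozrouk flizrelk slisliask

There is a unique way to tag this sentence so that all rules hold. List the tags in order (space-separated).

Candidates per position — 1:slozrouk {D,V}; 2:naraush {A,C}; 3:naraush {A,C}; 4:fleefaun {P}; 5:dru {D}; 6:rairn {D}; 7:slozrouk {D,V}; 8:flizrelk {A}; 9:slisliask {V,C}.
At position 2, choosing C makes rule 3 impossible to satisfy; hence A.
At position 3, choosing C makes rule 3 impossible to satisfy; hence A.
At position 7, choosing V makes rule 1 impossible to satisfy; hence D.
At position 1, choosing V makes rule 1 impossible to satisfy; hence D.
At position 9, choosing C makes rule 2 impossible to satisfy; hence V.
The unique satisfying tagging is: D A A P D D D A V.
Rule-by-rule: rule 1 ✓; rule 2 ✓; rule 3 ✓.

D A A P D D D A V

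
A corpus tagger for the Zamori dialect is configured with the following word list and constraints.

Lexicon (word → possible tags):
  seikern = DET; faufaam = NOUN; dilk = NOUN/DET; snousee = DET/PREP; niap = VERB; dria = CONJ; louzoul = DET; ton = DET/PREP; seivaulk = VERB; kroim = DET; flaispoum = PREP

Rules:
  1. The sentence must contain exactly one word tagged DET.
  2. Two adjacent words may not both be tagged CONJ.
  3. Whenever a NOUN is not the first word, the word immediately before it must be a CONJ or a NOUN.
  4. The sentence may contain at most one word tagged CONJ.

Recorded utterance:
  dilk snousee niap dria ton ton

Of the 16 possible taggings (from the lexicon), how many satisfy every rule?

Candidates per position — 1:dilk {NOUN,DET}; 2:snousee {DET,PREP}; 3:niap {VERB}; 4:dria {CONJ}; 5:ton {DET,PREP}; 6:ton {DET,PREP}.
There are 16 candidate sequences in total.
The sequences that satisfy every rule: NOUN DET VERB CONJ PREP PREP; NOUN PREP VERB CONJ DET PREP; NOUN PREP VERB CONJ PREP DET; DET PREP VERB CONJ PREP PREP.
Count = 4.

4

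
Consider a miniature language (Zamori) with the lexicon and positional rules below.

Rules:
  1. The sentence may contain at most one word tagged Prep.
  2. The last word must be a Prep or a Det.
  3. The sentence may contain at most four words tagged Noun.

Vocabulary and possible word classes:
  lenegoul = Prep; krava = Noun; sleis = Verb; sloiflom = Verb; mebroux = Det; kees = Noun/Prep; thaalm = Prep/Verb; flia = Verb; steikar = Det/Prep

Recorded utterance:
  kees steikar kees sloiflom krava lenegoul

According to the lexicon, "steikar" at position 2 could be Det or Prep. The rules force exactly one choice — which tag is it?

Det

Candidates per position — 1:kees {Noun,Prep}; 2:steikar {Det,Prep}; 3:kees {Noun,Prep}; 4:sloiflom {Verb}; 5:krava {Noun}; 6:lenegoul {Prep}.
At position 1, choosing Prep makes rule 1 impossible to satisfy; hence Noun.
At position 2, choosing Prep makes rule 1 impossible to satisfy; hence Det.
At position 3, choosing Prep makes rule 1 impossible to satisfy; hence Noun.
The unique satisfying tagging is: Noun Det Noun Verb Noun Prep.
Checking: rule 1 ✓; rule 2 ✓; rule 3 ✓.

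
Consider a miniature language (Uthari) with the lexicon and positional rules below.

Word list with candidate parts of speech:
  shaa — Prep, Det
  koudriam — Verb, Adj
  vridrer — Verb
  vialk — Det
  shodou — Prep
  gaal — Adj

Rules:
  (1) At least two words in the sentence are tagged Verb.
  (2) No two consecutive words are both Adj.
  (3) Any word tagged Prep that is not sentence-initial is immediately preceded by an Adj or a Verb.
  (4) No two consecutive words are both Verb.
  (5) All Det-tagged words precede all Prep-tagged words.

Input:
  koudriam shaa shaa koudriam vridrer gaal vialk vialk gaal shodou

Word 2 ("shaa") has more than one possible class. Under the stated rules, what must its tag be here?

Candidates per position — 1:koudriam {Verb,Adj}; 2:shaa {Prep,Det}; 3:shaa {Prep,Det}; 4:koudriam {Verb,Adj}; 5:vridrer {Verb}; 6:gaal {Adj}; 7:vialk {Det}; 8:vialk {Det}; 9:gaal {Adj}; 10:shodou {Prep}.
At position 2, choosing Prep makes rule 5 impossible to satisfy; hence Det.
At position 3, choosing Prep makes rule 3 impossible to satisfy; hence Det.
At position 4, choosing Verb makes rule 4 impossible to satisfy; hence Adj.
At position 1, choosing Adj makes rule 1 impossible to satisfy; hence Verb.
The only consistent sequence is: Verb Det Det Adj Verb Adj Det Det Adj Prep.
Check: rule 1 ✓; rule 2 ✓; rule 3 ✓; rule 4 ✓; rule 5 ✓.

Det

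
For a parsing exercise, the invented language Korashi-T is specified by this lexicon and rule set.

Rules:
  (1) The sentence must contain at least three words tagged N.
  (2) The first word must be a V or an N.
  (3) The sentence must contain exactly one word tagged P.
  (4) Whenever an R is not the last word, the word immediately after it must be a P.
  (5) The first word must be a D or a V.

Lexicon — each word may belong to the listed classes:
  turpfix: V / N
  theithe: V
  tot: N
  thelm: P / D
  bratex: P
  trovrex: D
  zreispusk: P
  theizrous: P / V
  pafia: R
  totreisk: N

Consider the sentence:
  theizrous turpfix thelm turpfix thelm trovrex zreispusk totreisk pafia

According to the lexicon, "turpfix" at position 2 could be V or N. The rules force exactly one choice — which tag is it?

N

Candidates per position — 1:theizrous {P,V}; 2:turpfix {V,N}; 3:thelm {P,D}; 4:turpfix {V,N}; 5:thelm {P,D}; 6:trovrex {D}; 7:zreispusk {P}; 8:totreisk {N}; 9:pafia {R}.
Position 1: tagging it P would leave rule 2 unsatisfiable, so it must be V.
Position 2: tagging it V would leave rule 1 unsatisfiable, so it must be N.
Position 3: tagging it P would leave rule 3 unsatisfiable, so it must be D.
Position 4: tagging it V would leave rule 1 unsatisfiable, so it must be N.
Position 5: tagging it P would leave rule 3 unsatisfiable, so it must be D.
That leaves exactly one tagging: V N D N D D P N R.
Check: rule 1 ok; rule 2 ok; rule 3 ok; rule 4 ok; rule 5 ok.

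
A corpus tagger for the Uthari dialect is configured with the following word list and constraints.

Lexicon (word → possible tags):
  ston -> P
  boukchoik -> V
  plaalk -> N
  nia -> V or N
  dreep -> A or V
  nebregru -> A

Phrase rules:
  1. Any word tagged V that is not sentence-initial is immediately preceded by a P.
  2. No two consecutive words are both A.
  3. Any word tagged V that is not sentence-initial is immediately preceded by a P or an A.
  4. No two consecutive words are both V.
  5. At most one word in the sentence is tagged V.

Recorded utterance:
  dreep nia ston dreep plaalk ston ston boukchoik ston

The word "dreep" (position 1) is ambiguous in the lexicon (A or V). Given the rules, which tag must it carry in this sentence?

A

Candidates per position — 1:dreep {A,V}; 2:nia {V,N}; 3:ston {P}; 4:dreep {A,V}; 5:plaalk {N}; 6:ston {P}; 7:ston {P}; 8:boukchoik {V}; 9:ston {P}.
Position 1: V is ruled out by rule 5; that leaves A.
Position 2: V is ruled out by rule 1; that leaves N.
Position 4: V is ruled out by rule 5; that leaves A.
So the tagging must be: A N P A N P P V P.
Check: rule 1 ✓; rule 2 ✓; rule 3 ✓; rule 4 ✓; rule 5 ✓.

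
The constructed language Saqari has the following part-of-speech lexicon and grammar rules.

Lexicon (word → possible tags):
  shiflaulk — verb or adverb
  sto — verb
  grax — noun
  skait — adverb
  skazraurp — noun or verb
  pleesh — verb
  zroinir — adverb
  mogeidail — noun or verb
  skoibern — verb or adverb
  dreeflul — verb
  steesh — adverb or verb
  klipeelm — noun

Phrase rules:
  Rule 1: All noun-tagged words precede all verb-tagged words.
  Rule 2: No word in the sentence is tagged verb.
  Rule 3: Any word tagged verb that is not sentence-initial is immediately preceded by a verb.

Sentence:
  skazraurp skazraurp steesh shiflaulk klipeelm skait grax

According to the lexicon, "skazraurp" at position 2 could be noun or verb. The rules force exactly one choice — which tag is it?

noun

Candidates per position — 1:skazraurp {noun,verb}; 2:skazraurp {noun,verb}; 3:steesh {adverb,verb}; 4:shiflaulk {verb,adverb}; 5:klipeelm {noun}; 6:skait {adverb}; 7:grax {noun}.
Position 1: tagging it verb would leave rule 1 unsatisfiable, so it must be noun.
Position 2: tagging it verb would leave rule 1 unsatisfiable, so it must be noun.
Position 3: tagging it verb would leave rule 1 unsatisfiable, so it must be adverb.
Position 4: tagging it verb would leave rule 1 unsatisfiable, so it must be adverb.
So the tagging must be: noun noun adverb adverb noun adverb noun.
Rule-by-rule: rule 1 satisfied; rule 2 satisfied; rule 3 satisfied.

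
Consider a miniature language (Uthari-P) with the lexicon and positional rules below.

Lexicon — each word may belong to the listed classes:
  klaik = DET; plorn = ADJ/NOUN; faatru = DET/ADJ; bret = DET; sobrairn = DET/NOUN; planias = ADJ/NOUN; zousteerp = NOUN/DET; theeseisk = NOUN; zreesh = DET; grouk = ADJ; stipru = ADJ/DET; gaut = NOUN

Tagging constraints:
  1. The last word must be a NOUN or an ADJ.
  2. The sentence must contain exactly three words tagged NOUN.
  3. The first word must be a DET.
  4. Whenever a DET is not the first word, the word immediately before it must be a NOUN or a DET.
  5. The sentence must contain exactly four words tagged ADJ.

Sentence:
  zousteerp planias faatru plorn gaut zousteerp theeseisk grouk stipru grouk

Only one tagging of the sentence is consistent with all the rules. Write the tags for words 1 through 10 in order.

DET NOUN DET ADJ NOUN DET NOUN ADJ ADJ ADJ

Candidates per position — 1:zousteerp {NOUN,DET}; 2:planias {ADJ,NOUN}; 3:faatru {DET,ADJ}; 4:plorn {ADJ,NOUN}; 5:gaut {NOUN}; 6:zousteerp {NOUN,DET}; 7:theeseisk {NOUN}; 8:grouk {ADJ}; 9:stipru {ADJ,DET}; 10:grouk {ADJ}.
Position 1: tagging it NOUN would leave rule 3 unsatisfiable, so it must be DET.
Position 9: tagging it DET would leave rule 4 unsatisfiable, so it must be ADJ.
The remaining ambiguous positions (2, 3, 4, 6) are resolved jointly — only one combination satisfies every rule.
That leaves exactly one tagging: DET NOUN DET ADJ NOUN DET NOUN ADJ ADJ ADJ.
Checking: rule 1 holds; rule 2 holds; rule 3 holds; rule 4 holds; rule 5 holds.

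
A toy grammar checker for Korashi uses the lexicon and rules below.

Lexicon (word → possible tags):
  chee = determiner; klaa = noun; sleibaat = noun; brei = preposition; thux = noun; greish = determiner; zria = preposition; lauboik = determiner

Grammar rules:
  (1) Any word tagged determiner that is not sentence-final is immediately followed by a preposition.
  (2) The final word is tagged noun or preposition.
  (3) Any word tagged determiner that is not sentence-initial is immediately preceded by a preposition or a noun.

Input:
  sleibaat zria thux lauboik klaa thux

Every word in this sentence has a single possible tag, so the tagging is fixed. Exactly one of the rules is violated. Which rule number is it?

Fixed tagging: noun preposition noun determiner noun noun.
Applying the rules: R1 fail, R2 pass, R3 pass.
Only rule 1 fails.

1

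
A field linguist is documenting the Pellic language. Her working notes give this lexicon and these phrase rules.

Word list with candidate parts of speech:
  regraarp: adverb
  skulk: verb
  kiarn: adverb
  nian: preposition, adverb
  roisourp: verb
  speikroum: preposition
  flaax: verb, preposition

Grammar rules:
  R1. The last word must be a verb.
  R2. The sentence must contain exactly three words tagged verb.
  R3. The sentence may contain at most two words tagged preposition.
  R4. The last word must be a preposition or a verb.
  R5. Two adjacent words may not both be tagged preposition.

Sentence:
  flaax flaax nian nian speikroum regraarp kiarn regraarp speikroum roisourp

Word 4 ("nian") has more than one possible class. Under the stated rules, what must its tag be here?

Candidates per position — 1:flaax {verb,preposition}; 2:flaax {verb,preposition}; 3:nian {preposition,adverb}; 4:nian {preposition,adverb}; 5:speikroum {preposition}; 6:regraarp {adverb}; 7:kiarn {adverb}; 8:regraarp {adverb}; 9:speikroum {preposition}; 10:roisourp {verb}.
Position 1: tagging it preposition would leave rule 2 unsatisfiable, so it must be verb.
Position 2: tagging it preposition would leave rule 2 unsatisfiable, so it must be verb.
Position 3: tagging it preposition would leave rule 3 unsatisfiable, so it must be adverb.
Position 4: tagging it preposition would leave rule 3 unsatisfiable, so it must be adverb.
The unique satisfying tagging is: verb verb adverb adverb preposition adverb adverb adverb preposition verb.
Rule-by-rule: rule 1 satisfied; rule 2 satisfied; rule 3 satisfied; rule 4 satisfied; rule 5 satisfied.

adverb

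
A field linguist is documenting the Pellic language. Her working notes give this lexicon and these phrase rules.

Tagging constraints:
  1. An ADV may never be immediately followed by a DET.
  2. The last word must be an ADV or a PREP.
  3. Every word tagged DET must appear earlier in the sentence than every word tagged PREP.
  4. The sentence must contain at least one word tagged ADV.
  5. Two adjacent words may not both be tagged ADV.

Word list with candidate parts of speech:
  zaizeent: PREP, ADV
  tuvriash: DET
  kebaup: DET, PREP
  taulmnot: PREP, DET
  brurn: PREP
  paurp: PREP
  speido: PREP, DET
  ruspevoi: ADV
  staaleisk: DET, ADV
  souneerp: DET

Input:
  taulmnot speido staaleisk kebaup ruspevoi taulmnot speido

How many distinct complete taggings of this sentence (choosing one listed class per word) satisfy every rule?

Candidates per position — 1:taulmnot {PREP,DET}; 2:speido {PREP,DET}; 3:staaleisk {DET,ADV}; 4:kebaup {DET,PREP}; 5:ruspevoi {ADV}; 6:taulmnot {PREP,DET}; 7:speido {PREP,DET}.
There are 64 candidate sequences in total.
The sequences that satisfy every rule: PREP PREP ADV PREP ADV PREP PREP; DET PREP ADV PREP ADV PREP PREP; DET DET DET DET ADV PREP PREP; DET DET DET PREP ADV PREP PREP; DET DET ADV PREP ADV PREP PREP.
Count = 5.

5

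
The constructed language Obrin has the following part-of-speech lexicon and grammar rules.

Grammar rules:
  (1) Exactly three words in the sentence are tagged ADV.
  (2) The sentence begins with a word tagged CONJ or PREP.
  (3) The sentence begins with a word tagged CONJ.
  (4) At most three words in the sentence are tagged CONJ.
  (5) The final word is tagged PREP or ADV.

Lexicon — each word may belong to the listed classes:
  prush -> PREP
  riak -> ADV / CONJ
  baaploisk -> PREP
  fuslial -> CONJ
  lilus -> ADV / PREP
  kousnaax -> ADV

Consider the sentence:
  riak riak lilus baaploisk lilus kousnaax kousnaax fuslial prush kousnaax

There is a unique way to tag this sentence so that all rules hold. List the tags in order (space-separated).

CONJ CONJ PREP PREP PREP ADV ADV CONJ PREP ADV

Candidates per position — 1:riak {ADV,CONJ}; 2:riak {ADV,CONJ}; 3:lilus {ADV,PREP}; 4:baaploisk {PREP}; 5:lilus {ADV,PREP}; 6:kousnaax {ADV}; 7:kousnaax {ADV}; 8:fuslial {CONJ}; 9:prush {PREP}; 10:kousnaax {ADV}.
Position 1: tagging it ADV would leave rule 1 unsatisfiable, so it must be CONJ.
Position 2: tagging it ADV would leave rule 1 unsatisfiable, so it must be CONJ.
Position 3: tagging it ADV would leave rule 1 unsatisfiable, so it must be PREP.
Position 5: tagging it ADV would leave rule 1 unsatisfiable, so it must be PREP.
The unique satisfying tagging is: CONJ CONJ PREP PREP PREP ADV ADV CONJ PREP ADV.
Verifying each rule — rule 1 ok; rule 2 ok; rule 3 ok; rule 4 ok; rule 5 ok.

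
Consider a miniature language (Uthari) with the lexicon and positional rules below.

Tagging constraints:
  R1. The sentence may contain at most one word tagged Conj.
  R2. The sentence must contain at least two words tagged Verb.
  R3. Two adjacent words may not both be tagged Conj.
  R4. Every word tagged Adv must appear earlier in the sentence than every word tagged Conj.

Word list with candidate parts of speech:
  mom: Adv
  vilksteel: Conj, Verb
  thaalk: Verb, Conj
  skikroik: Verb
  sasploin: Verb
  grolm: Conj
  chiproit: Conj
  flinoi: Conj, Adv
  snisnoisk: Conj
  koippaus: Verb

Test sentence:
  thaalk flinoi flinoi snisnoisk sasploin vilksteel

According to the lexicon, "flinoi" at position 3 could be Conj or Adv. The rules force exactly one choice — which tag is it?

Adv

Candidates per position — 1:thaalk {Verb,Conj}; 2:flinoi {Conj,Adv}; 3:flinoi {Conj,Adv}; 4:snisnoisk {Conj}; 5:sasploin {Verb}; 6:vilksteel {Conj,Verb}.
Word 1 cannot be Conj — rule 1 would then fail for every completion. It is Verb.
Word 2 cannot be Conj — rule 1 would then fail for every completion. It is Adv.
Word 3 cannot be Conj — rule 1 would then fail for every completion. It is Adv.
Word 6 cannot be Conj — rule 1 would then fail for every completion. It is Verb.
The unique satisfying tagging is: Verb Adv Adv Conj Verb Verb.
Verifying each rule — rule 1 satisfied; rule 2 satisfied; rule 3 satisfied; rule 4 satisfied.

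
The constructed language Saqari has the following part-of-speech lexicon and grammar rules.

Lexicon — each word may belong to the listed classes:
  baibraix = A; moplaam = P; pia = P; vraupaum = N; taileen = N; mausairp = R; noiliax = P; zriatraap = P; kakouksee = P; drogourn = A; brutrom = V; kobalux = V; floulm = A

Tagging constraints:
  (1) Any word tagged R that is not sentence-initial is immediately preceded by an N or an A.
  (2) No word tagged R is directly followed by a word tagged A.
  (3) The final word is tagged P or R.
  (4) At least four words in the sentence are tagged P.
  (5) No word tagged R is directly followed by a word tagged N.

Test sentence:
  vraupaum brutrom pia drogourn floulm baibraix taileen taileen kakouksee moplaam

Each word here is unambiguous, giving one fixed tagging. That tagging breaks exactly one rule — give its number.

Fixed tagging: N V P A A A N N P P.
Applying the rules: R1 pass, R2 pass, R3 pass, R4 fail, R5 pass.
Only rule 4 fails.

4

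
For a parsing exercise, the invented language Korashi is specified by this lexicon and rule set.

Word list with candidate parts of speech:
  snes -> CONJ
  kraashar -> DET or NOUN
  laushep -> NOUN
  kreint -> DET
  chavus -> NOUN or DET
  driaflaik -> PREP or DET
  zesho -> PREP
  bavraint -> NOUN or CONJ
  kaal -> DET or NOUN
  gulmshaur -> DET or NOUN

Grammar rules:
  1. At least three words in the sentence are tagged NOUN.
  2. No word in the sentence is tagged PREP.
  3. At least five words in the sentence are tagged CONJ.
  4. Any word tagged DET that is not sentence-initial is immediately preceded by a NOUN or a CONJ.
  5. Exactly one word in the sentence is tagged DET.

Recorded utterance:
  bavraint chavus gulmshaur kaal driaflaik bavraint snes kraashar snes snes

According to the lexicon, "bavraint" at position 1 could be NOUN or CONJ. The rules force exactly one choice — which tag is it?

Candidates per position — 1:bavraint {NOUN,CONJ}; 2:chavus {NOUN,DET}; 3:gulmshaur {DET,NOUN}; 4:kaal {DET,NOUN}; 5:driaflaik {PREP,DET}; 6:bavraint {NOUN,CONJ}; 7:snes {CONJ}; 8:kraashar {DET,NOUN}; 9:snes {CONJ}; 10:snes {CONJ}.
If word 1 were NOUN, no tagging could satisfy rule 3; so word 1 is CONJ.
If word 5 were PREP, no tagging could satisfy rule 2; so word 5 is DET.
If word 6 were NOUN, no tagging could satisfy rule 3; so word 6 is CONJ.
If word 8 were DET, no tagging could satisfy rule 5; so word 8 is NOUN.
If word 2 were DET, no tagging could satisfy rule 5; so word 2 is NOUN.
If word 3 were DET, no tagging could satisfy rule 5; so word 3 is NOUN.
If word 4 were DET, no tagging could satisfy rule 4; so word 4 is NOUN.
The unique satisfying tagging is: CONJ NOUN NOUN NOUN DET CONJ CONJ NOUN CONJ CONJ.
Check: rule 1 satisfied; rule 2 satisfied; rule 3 satisfied; rule 4 satisfied; rule 5 satisfied.

CONJ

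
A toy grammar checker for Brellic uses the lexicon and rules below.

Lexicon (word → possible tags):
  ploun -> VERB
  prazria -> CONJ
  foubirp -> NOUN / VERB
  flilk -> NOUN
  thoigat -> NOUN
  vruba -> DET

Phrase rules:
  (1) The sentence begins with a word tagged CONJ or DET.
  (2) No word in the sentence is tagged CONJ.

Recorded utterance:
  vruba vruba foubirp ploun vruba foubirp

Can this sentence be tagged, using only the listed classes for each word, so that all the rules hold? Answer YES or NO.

YES

Candidates per position — 1:vruba {DET}; 2:vruba {DET}; 3:foubirp {NOUN,VERB}; 4:ploun {VERB}; 5:vruba {DET}; 6:foubirp {NOUN,VERB}.
One satisfying assignment: DET DET NOUN VERB DET VERB.
Rule-by-rule: rule 1 satisfied; rule 2 satisfied.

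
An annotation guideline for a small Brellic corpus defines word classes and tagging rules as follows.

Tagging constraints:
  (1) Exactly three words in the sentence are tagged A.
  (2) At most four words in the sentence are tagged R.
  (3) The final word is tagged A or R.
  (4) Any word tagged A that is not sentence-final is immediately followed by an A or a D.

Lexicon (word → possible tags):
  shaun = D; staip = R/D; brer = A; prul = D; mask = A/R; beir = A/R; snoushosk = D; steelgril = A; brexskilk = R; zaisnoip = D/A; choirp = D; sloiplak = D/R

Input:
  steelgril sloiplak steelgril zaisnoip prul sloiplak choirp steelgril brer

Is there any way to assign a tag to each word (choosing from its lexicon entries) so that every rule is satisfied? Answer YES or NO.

NO

Candidates per position — 1:steelgril {A}; 2:sloiplak {D,R}; 3:steelgril {A}; 4:zaisnoip {D,A}; 5:prul {D}; 6:sloiplak {D,R}; 7:choirp {D}; 8:steelgril {A}; 9:brer {A}.
Rule 1 cannot be satisfied by any choice of tags from the lexicon.
So there is no consistent tagging.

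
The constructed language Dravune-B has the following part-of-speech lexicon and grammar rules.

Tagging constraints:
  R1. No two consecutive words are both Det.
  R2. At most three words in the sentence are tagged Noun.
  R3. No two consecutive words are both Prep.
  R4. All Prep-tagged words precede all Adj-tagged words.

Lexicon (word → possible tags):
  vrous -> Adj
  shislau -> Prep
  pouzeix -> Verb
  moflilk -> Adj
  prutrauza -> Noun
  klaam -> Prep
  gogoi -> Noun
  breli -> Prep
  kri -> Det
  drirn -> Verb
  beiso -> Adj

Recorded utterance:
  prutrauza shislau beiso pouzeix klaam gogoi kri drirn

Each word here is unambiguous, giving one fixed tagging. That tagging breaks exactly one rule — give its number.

Fixed tagging: Noun Prep Adj Verb Prep Noun Det Verb.
Checking each rule: R1 ok, R2 ok, R3 ok, R4 fails.
Only rule 4 fails.

4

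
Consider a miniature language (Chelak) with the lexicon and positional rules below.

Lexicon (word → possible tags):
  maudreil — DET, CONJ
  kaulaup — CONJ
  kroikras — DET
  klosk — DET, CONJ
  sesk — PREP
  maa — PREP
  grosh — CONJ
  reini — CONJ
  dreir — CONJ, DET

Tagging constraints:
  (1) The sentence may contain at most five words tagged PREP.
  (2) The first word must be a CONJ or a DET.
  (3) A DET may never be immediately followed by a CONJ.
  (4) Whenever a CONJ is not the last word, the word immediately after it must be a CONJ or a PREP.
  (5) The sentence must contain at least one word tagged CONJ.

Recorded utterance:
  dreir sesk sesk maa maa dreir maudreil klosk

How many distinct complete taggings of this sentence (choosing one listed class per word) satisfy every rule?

Candidates per position — 1:dreir {CONJ,DET}; 2:sesk {PREP}; 3:sesk {PREP}; 4:maa {PREP}; 5:maa {PREP}; 6:dreir {CONJ,DET}; 7:maudreil {DET,CONJ}; 8:klosk {DET,CONJ}.
There are 16 candidate sequences in total.
The sequences that satisfy every rule: CONJ PREP PREP PREP PREP CONJ CONJ CONJ; CONJ PREP PREP PREP PREP DET DET DET; DET PREP PREP PREP PREP CONJ CONJ CONJ.
Count = 3.

3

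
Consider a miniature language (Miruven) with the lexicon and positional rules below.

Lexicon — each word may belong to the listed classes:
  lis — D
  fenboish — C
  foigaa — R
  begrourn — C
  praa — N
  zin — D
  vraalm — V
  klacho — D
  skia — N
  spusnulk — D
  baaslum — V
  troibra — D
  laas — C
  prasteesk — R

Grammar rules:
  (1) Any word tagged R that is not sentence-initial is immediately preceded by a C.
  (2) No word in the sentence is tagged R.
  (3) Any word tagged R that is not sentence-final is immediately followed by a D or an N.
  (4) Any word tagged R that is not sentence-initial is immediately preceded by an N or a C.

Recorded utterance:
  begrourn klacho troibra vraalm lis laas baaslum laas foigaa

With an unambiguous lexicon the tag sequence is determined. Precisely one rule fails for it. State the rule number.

2

Fixed tagging: C D D V D C V C R.
Applying the rules: R1 ok, R2 fails, R3 ok, R4 ok.
Only rule 2 fails.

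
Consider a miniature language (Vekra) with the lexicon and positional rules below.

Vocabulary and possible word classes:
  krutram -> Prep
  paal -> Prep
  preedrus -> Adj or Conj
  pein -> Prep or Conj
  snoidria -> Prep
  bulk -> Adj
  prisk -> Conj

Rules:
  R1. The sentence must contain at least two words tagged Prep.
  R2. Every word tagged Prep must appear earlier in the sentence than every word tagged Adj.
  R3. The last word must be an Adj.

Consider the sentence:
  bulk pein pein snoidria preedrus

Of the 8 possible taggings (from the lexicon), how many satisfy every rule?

Candidates per position — 1:bulk {Adj}; 2:pein {Prep,Conj}; 3:pein {Prep,Conj}; 4:snoidria {Prep}; 5:preedrus {Adj,Conj}.
There are 8 candidate sequences in total.
Rule 2 cannot be satisfied by any choice of tags from the lexicon.
So there is no consistent tagging.
Count = 0.

0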